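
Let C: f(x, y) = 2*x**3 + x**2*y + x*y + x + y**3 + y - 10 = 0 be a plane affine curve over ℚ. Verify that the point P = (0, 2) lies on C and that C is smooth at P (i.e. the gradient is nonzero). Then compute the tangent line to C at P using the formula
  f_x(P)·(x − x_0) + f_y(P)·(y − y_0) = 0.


Tangent line at P: 3*x + 13*y - 26 = 0.

Step 1: f(0, 2) = 0, so P lies on C.
Step 2: partial derivatives
  f_x(x, y) = 6*x**2 + 2*x*y + y + 1, f_y(x, y) = x**2 + x + 3*y**2 + 1.
  f_x(P) = 3, f_y(P) = 13 (gradient nonzero, so P is smooth).
Step 3: tangent line at P: 3·(x − 0) + 13·(y − 2) = 0.
Expanding: 3*x + 13*y - 26 = 0.


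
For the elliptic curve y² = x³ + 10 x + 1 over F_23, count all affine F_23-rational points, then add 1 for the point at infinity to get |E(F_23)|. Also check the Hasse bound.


Affine points = {(0, 1), (0, 22), (1, 9), (1, 14), (2, 11), (2, 12), (3, 9), (3, 14), (4, 6), (4, 17), (6, 1), (6, 22), (7, 0), (8, 8), (8, 15), (11, 4), (11, 19), (12, 3), (12, 20), (16, 5), (16, 18), (17, 1), (17, 22), (19, 9), (19, 14), (20, 6), (20, 17), (22, 6), (22, 17)}; affine count = 29; |E(F_23)| = 30.

Discriminant check: Δ ∝ 4a³ + 27b² = 4·10³ + 27·1² = 4·1000 + 27·1 ≡ 2 (mod 23). Nonzero ⇒ E is nonsingular.
For each x ∈ F_23, compute rhs = x³ + 10·x + 1 mod 23, then count y ∈ F_23 with y² ≡ rhs.
  x = 0: rhs = 1, matching y values: 1, 22 (2 points).
  x = 1: rhs = 12, matching y values: 9, 14 (2 points).
  x = 2: rhs = 6, matching y values: 11, 12 (2 points).
  x = 3: rhs = 12, matching y values: 9, 14 (2 points).
  x = 4: rhs = 13, matching y values: 6, 17 (2 points).
  x = 5: rhs = 15, matching y values: none (0 points).
  x = 6: rhs = 1, matching y values: 1, 22 (2 points).
  x = 7: rhs = 0, matching y values: 0 (1 points).
  x = 8: rhs = 18, matching y values: 8, 15 (2 points).
  x = 9: rhs = 15, matching y values: none (0 points).
  x = 10: rhs = 20, matching y values: none (0 points).
  x = 11: rhs = 16, matching y values: 4, 19 (2 points).
  x = 12: rhs = 9, matching y values: 3, 20 (2 points).
  x = 13: rhs = 5, matching y values: none (0 points).
  x = 14: rhs = 10, matching y values: none (0 points).
  x = 15: rhs = 7, matching y values: none (0 points).
  x = 16: rhs = 2, matching y values: 5, 18 (2 points).
  x = 17: rhs = 1, matching y values: 1, 22 (2 points).
  x = 18: rhs = 10, matching y values: none (0 points).
  x = 19: rhs = 12, matching y values: 9, 14 (2 points).
  x = 20: rhs = 13, matching y values: 6, 17 (2 points).
  x = 21: rhs = 19, matching y values: none (0 points).
  x = 22: rhs = 13, matching y values: 6, 17 (2 points).
Total affine count: 29.
Full point count |E(F_23)| = 29 + 1 = 30.
Hasse bound: |30 − (23+1)| = |6| = 6 ≤ 2√23 ≈ 9.5917 ✓.


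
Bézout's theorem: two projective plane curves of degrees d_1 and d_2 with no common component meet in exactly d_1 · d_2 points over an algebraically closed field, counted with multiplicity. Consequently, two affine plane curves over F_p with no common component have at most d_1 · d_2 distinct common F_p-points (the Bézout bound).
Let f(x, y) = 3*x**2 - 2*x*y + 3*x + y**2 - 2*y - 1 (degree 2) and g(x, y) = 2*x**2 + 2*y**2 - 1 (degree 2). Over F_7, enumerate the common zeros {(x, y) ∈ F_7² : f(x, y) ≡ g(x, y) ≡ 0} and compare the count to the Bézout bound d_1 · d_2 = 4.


Common zeros: {(0, 5), (4, 4)}; count = 2; Bézout bound = 4.

deg(f) = 2, deg(g) = 2, so Bézout bound = 4.
Scan x ∈ F_7. For each x, list the y ∈ F_7 with f(x, y) ≡ 0 and those with g(x, y) ≡ 0 (mod 7); the common zeros in that column are the intersection.
  x = 0: f ≡ 0 at y ∈ {4, 5}; g ≡ 0 at y ∈ {2, 5}; common: {5}.
  x = 1: f ≡ 0 at y ∈ ∅; g ≡ 0 at y ∈ ∅; common: ∅.
  x = 2: f ≡ 0 at y ∈ ∅; g ≡ 0 at y ∈ {0}; common: ∅.
  x = 3: f ≡ 0 at y ∈ {0, 1}; g ≡ 0 at y ∈ {3, 4}; common: ∅.
  x = 4: f ≡ 0 at y ∈ {4, 6}; g ≡ 0 at y ∈ {3, 4}; common: {4}.
  x = 5: f ≡ 0 at y ∈ ∅; g ≡ 0 at y ∈ {0}; common: ∅.
  x = 6: f ≡ 0 at y ∈ {1, 6}; g ≡ 0 at y ∈ ∅; common: ∅.
Collecting: common zeros = {(0, 5), (4, 4)}, so the count is 2.
Comparison with the Bézout bound: 2 ≤ 4 = deg(f)·deg(g), as expected for curves with no common component (the affine F_7-count falls short of the bound because intersections may lie at infinity, over extension fields, or carry multiplicity).


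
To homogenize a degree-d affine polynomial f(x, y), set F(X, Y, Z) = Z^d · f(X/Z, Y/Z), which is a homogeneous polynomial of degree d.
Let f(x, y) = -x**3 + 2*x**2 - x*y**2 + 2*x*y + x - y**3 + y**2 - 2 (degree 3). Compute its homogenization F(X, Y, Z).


F(X, Y, Z) = -X**3 + 2*X**2*Z - X*Y**2 + 2*X*Y*Z + X*Z**2 - Y**3 + Y**2*Z - 2*Z**3

deg(f) = 3.
Substitute x = X/Z, y = Y/Z into f, then multiply by Z^3.
  monomial -1·x^3·y^0 ↦ -1·X^3·Y^0·Z^0.
  monomial 2·x^2·y^0 ↦ 2·X^2·Y^0·Z^1.
  monomial -1·x^1·y^2 ↦ -1·X^1·Y^2·Z^0.
  monomial 2·x^1·y^1 ↦ 2·X^1·Y^1·Z^1.
  monomial 1·x^1·y^0 ↦ 1·X^1·Y^0·Z^2.
  monomial -1·x^0·y^3 ↦ -1·X^0·Y^3·Z^0.
  monomial 1·x^0·y^2 ↦ 1·X^0·Y^2·Z^1.
  monomial -2·x^0·y^0 ↦ -2·X^0·Y^0·Z^3.
Collecting: F(X, Y, Z) = -X**3 + 2*X**2*Z - X*Y**2 + 2*X*Y*Z + X*Z**2 - Y**3 + Y**2*Z - 2*Z**3.


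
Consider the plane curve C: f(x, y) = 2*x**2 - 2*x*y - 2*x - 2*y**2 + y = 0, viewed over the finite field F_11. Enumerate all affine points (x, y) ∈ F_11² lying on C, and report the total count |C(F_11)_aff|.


Affine F_11-points: {(0, 0), (0, 6), (1, 0), (1, 5), (3, 7), (5, 5), (5, 7), (7, 4), (7, 6), (9, 4)}; count = 10.

For each of the 121 pairs (x, y) ∈ F_11², evaluate f(x, y) mod 11. Record the zeros.
  x = 0: [0↦0, 1↦10, 2↦5, 3↦7, 4↦5, 5↦10, 6↦0, 7↦8, 8↦1, 9↦1, 10↦8]  zeros at y ∈ {0, 6}
  x = 1: [0↦0, 1↦8, 2↦1, 3↦1, 4↦8, 5↦0, 6↦10, 7↦5, 8↦7, 9↦5, 10↦10]  zeros at y ∈ {0, 5}
  x = 2: [0↦4, 1↦10, 2↦1, 3↦10, 4↦4, 5↦5, 6↦2, 7↦6, 8↦6, 9↦2, 10↦5]  zeros at y ∈ ∅
  x = 3: [0↦1, 1↦5, 2↦5, 3↦1, 4↦4, 5↦3, 6↦9, 7↦0, 8↦9, 9↦3, 10↦4]  zeros at y ∈ {7}
  x = 4: [0↦2, 1↦4, 2↦2, 3↦7, 4↦8, 5↦5, 6↦9, 7↦9, 8↦5, 9↦8, 10↦7]  zeros at y ∈ ∅
  x = 5: [0↦7, 1↦7, 2↦3, 3↦6, 4↦5, 5↦0, 6↦2, 7↦0, 8↦5, 9↦6, 10↦3]  zeros at y ∈ {5, 7}
  x = 6: [0↦5, 1↦3, 2↦8, 3↦9, 4↦6, 5↦10, 6↦10, 7↦6, 8↦9, 9↦8, 10↦3]  zeros at y ∈ ∅
  x = 7: [0↦7, 1↦3, 2↦6, 3↦5, 4↦0, 5↦2, 6↦0, 7↦5, 8↦6, 9↦3, 10↦7]  zeros at y ∈ {4, 6}
  x = 8: [0↦2, 1↦7, 2↦8, 3↦5, 4↦9, 5↦9, 6↦5, 7↦8, 8↦7, 9↦2, 10↦4]  zeros at y ∈ ∅
  x = 9: [0↦1, 1↦4, 2↦3, 3↦9, 4↦0, 5↦9, 6↦3, 7↦4, 8↦1, 9↦5, 10↦5]  zeros at y ∈ {4}
  x = 10: [0↦4, 1↦5, 2↦2, 3↦6, 4↦6, 5↦2, 6↦5, 7↦4, 8↦10, 9↦1, 10↦10]  zeros at y ∈ ∅
Collecting zeros: affine points = {(0, 0), (0, 6), (1, 0), (1, 5), (3, 7), (5, 5), (5, 7), (7, 4), (7, 6), (9, 4)}.
Total count |C(F_11)_aff| = 10.


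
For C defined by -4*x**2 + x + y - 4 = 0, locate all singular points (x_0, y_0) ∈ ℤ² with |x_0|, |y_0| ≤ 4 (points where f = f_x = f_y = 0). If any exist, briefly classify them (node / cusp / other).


No singular points in the scanned grid; C is smooth there.

Compute partial derivatives:
  f_x = 1 - 8*x.
  f_y = 1.
f_y = 1 is a nonzero constant, so f_y never vanishes: no point (x, y) can satisfy f = f_x = f_y = 0. In particular no (x, y) ∈ {−4, ..., 4}² is singular; the curve is smooth.


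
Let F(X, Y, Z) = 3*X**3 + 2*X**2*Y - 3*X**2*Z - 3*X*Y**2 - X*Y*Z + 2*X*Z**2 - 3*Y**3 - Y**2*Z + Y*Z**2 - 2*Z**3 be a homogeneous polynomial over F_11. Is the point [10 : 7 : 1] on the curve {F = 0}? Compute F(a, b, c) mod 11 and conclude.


F(10,7,1) ≡ 0 (mod 11); P is on the curve.

Evaluate F(10, 7, 1) term-by-term (mod 11).
  3*X**3 ↦ 3·1000·1·1 = 3000
  2*X**2*Y ↦ 2·100·7·1 = 1400
  -3*X**2*Z ↦ -3·100·1·1 = -300
  -3*X*Y**2 ↦ -3·10·49·1 = -1470
  -X*Y*Z ↦ -1·10·7·1 = -70
  2*X*Z**2 ↦ 2·10·1·1 = 20
  -3*Y**3 ↦ -3·1·343·1 = -1029
  -Y**2*Z ↦ -1·1·49·1 = -49
  Y*Z**2 ↦ 1·1·7·1 = 7
  -2*Z**3 ↦ -2·1·1·1 = -2
Sum: F(10, 7, 1) = (3000) + (1400) + (-300) + (-1470) + (-70) + (20) + (-1029) + (-49) + (7) + (-2) = 1507.
Reducing mod 11: 1507 ≡ 0 (mod 11).
Since F(a, b, c) ≡ 0 (mod 11), P lies on the curve.


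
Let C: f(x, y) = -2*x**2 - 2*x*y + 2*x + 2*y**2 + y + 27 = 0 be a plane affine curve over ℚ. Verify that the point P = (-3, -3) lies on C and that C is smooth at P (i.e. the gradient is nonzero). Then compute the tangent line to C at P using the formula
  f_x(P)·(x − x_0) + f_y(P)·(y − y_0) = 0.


Tangent line at P: 20*x - 5*y + 45 = 0.

Step 1: f(-3, -3) = 0, so P lies on C.
Step 2: partial derivatives
  f_x(x, y) = -4*x - 2*y + 2, f_y(x, y) = -2*x + 4*y + 1.
  f_x(P) = 20, f_y(P) = -5 (gradient nonzero, so P is smooth).
Step 3: tangent line at P: 20·(x − -3) + -5·(y − -3) = 0.
Expanding: 20*x - 5*y + 45 = 0.


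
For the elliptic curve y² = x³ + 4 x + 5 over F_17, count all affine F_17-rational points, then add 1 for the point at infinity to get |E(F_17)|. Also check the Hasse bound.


Affine points = {(2, 2), (2, 15), (4, 0), (7, 6), (7, 11), (10, 5), (10, 12), (12, 8), (12, 9), (14, 0), (16, 0)}; affine count = 11; |E(F_17)| = 12.

Discriminant check: Δ ∝ 4a³ + 27b² = 4·4³ + 27·5² = 4·64 + 27·25 ≡ 13 (mod 17). Nonzero ⇒ E is nonsingular.
For each x ∈ F_17, compute rhs = x³ + 4·x + 5 mod 17, then count y ∈ F_17 with y² ≡ rhs.
  x = 0: rhs = 5, matching y values: none (0 points).
  x = 1: rhs = 10, matching y values: none (0 points).
  x = 2: rhs = 4, matching y values: 2, 15 (2 points).
  x = 3: rhs = 10, matching y values: none (0 points).
  x = 4: rhs = 0, matching y values: 0 (1 points).
  x = 5: rhs = 14, matching y values: none (0 points).
  x = 6: rhs = 7, matching y values: none (0 points).
  x = 7: rhs = 2, matching y values: 6, 11 (2 points).
  x = 8: rhs = 5, matching y values: none (0 points).
  x = 9: rhs = 5, matching y values: none (0 points).
  x = 10: rhs = 8, matching y values: 5, 12 (2 points).
  x = 11: rhs = 3, matching y values: none (0 points).
  x = 12: rhs = 13, matching y values: 8, 9 (2 points).
  x = 13: rhs = 10, matching y values: none (0 points).
  x = 14: rhs = 0, matching y values: 0 (1 points).
  x = 15: rhs = 6, matching y values: none (0 points).
  x = 16: rhs = 0, matching y values: 0 (1 points).
Total affine count: 11.
Full point count |E(F_17)| = 11 + 1 = 12.
Hasse bound: |12 − (17+1)| = |-6| = 6 ≤ 2√17 ≈ 8.2462 ✓.


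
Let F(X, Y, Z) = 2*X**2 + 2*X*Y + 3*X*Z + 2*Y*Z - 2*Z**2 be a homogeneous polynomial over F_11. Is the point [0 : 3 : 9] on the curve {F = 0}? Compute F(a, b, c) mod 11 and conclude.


F(0,3,9) ≡ 2 (mod 11); P is NOT on the curve.

Evaluate F(0, 3, 9) term-by-term (mod 11).
  2*X**2 ↦ 2·0·1·1 = 0
  2*X*Y ↦ 2·0·3·1 = 0
  3*X*Z ↦ 3·0·1·9 = 0
  2*Y*Z ↦ 2·1·3·9 = 54
  -2*Z**2 ↦ -2·1·1·81 = -162
Sum: F(0, 3, 9) = (0) + (0) + (0) + (54) + (-162) = -108.
Reducing mod 11: -108 ≡ 2 (mod 11).
Since F(a, b, c) ≡ 2 ≠ 0 (mod 11), P does NOT lie on the curve.


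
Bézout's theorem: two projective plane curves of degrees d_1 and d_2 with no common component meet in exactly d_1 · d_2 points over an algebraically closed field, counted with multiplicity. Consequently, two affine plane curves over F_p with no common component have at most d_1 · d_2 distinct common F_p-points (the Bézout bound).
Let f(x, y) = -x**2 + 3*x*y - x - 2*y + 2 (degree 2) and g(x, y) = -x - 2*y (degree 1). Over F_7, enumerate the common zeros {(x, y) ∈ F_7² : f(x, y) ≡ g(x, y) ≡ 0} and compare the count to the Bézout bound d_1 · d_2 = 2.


Common zeros: ∅; count = 0; Bézout bound = 2.

deg(f) = 2, deg(g) = 1, so Bézout bound = 2.
Scan x ∈ F_7. For each x, list the y ∈ F_7 with f(x, y) ≡ 0 and those with g(x, y) ≡ 0 (mod 7); the common zeros in that column are the intersection.
  x = 0: f ≡ 0 at y ∈ {1}; g ≡ 0 at y ∈ {0}; common: ∅.
  x = 1: f ≡ 0 at y ∈ {0}; g ≡ 0 at y ∈ {3}; common: ∅.
  x = 2: f ≡ 0 at y ∈ {1}; g ≡ 0 at y ∈ {6}; common: ∅.
  x = 3: f ≡ 0 at y ∈ ∅; g ≡ 0 at y ∈ {2}; common: ∅.
  x = 4: f ≡ 0 at y ∈ {6}; g ≡ 0 at y ∈ {5}; common: ∅.
  x = 5: f ≡ 0 at y ∈ {0}; g ≡ 0 at y ∈ {1}; common: ∅.
  x = 6: f ≡ 0 at y ∈ {6}; g ≡ 0 at y ∈ {4}; common: ∅.
Collecting: common zeros = ∅, so the count is 0.
Comparison with the Bézout bound: 0 ≤ 2 = deg(f)·deg(g), as expected for curves with no common component (the affine F_7-count falls short of the bound because intersections may lie at infinity, over extension fields, or carry multiplicity).


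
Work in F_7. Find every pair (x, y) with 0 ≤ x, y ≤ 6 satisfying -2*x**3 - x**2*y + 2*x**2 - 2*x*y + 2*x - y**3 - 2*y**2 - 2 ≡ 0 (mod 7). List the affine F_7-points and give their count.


Affine F_7-points: {(0, 4), (1, 0), (4, 2), (4, 5), (6, 0), (6, 2), (6, 3)}; count = 7.

For each of the 49 pairs (x, y) ∈ F_7², evaluate f(x, y) mod 7. Record the zeros.
  x = 0: [0↦5, 1↦2, 2↦3, 3↦2, 4↦0, 5↦5, 6↦4]  zeros at y ∈ {4}
  x = 1: [0↦0, 1↦1, 2↦6, 3↦2, 4↦4, 5↦6, 6↦2]  zeros at y ∈ {0}
  x = 2: [0↦1, 1↦4, 2↦4, 3↦2, 4↦6, 5↦3, 6↦1]  zeros at y ∈ ∅
  x = 3: [0↦3, 1↦6, 2↦6, 3↦4, 4↦1, 5↦5, 6↦3]  zeros at y ∈ ∅
  x = 4: [0↦1, 1↦2, 2↦0, 3↦3, 4↦5, 5↦0, 6↦3]  zeros at y ∈ {2, 5}
  x = 5: [0↦4, 1↦1, 2↦2, 3↦1, 4↦6, 5↦4, 6↦3]  zeros at y ∈ ∅
  x = 6: [0↦0, 1↦5, 2↦0, 3↦0, 4↦6, 5↦5, 6↦5]  zeros at y ∈ {0, 2, 3}
Collecting zeros: affine points = {(0, 4), (1, 0), (4, 2), (4, 5), (6, 0), (6, 2), (6, 3)}.
Total count |C(F_7)_aff| = 7.


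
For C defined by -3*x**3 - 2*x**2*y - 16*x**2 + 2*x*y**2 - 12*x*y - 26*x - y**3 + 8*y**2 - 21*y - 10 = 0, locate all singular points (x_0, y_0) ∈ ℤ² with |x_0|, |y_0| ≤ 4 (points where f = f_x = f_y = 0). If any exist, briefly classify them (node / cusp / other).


Singular points: {(-2, 1)}; classification: cusp.

Compute partial derivatives:
  f_x = -9*x**2 - 4*x*y - 32*x + 2*y**2 - 12*y - 26.
  f_y = -2*x**2 + 4*x*y - 12*x - 3*y**2 + 16*y - 21.
Scan x_0 ∈ {−4, ..., 4}. For each x_0, f_y(x_0, y) is a polynomial in y; find its integer roots y ∈ {−4, ..., 4}, then test f_x and f at those candidates.
  x = -4: f_y(-4, y) = -3*y**2 - 5; no integer root y with |y| ≤ 4.
  x = -3: f_y(-3, y) = -3*y**2 + 4*y - 3; no integer root y with |y| ≤ 4.
  x = -2: f_y(-2, y) = -3*y**2 + 8*y - 5; vanishes at y ∈ {1}. (-2, 1): f_x = 0, f = 0 — SINGULAR.
  x = -1: f_y(-1, y) = -3*y**2 + 12*y - 11; no integer root y with |y| ≤ 4.
  x = 0: f_y(0, y) = -3*y**2 + 16*y - 21; vanishes at y ∈ {3}. (0, 3): f_x = -44 ≠ 0.
  x = 1: f_y(1, y) = -3*y**2 + 20*y - 35; no integer root y with |y| ≤ 4.
  x = 2: f_y(2, y) = -3*y**2 + 24*y - 53; no integer root y with |y| ≤ 4.
  x = 3: f_y(3, y) = -3*y**2 + 28*y - 75; no integer root y with |y| ≤ 4.
  x = 4: f_y(4, y) = -3*y**2 + 32*y - 101; no integer root y with |y| ≤ 4.
Only singular point on the grid: (-2, 1).
Classify: substitute x = -2 + u, y = 1 + v and expand: f = -3*u**3 - 2*u**2*v + 2*u*v**2 - v**3 + v**2.
No constant or linear terms (consistent with a singular point). Quadratic part: v**2. Cubic part: -3*u**3 - 2*u**2*v + 2*u*v**2 - v**3.
The quadratic part v**2 is a perfect square, so there is a single (double) tangent line v = 0, i.e. y = 1. Restricting the cubic part to that line (v = 0) leaves -3*u**3 ≠ 0, so f is not divisible by v and the branch is v² ≈ 3*u**3 to lowest order — this is a cusp.
Classification: cusp.


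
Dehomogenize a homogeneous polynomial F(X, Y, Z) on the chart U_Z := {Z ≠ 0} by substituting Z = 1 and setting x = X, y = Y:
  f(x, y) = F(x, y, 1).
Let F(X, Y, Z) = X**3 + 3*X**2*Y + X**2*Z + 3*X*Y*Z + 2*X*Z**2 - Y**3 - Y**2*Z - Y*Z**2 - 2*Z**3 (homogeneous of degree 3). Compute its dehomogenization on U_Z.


f(x, y) = x**3 + 3*x**2*y + x**2 + 3*x*y + 2*x - y**3 - y**2 - y - 2

On U_Z we set Z = 1. Each monomial c·X^i·Y^j·Z^k in F becomes c·x^i·y^j·1^k = c·x^i·y^j.
Substituting Z = 1: F(X, Y, 1) = x**3 + 3*x**2*y + x**2 + 3*x*y + 2*x - y**3 - y**2 - y - 2.
Note: deg(f) ≤ deg(F) = 3; strict inequality happens when F is divisible by Z (lost terms).


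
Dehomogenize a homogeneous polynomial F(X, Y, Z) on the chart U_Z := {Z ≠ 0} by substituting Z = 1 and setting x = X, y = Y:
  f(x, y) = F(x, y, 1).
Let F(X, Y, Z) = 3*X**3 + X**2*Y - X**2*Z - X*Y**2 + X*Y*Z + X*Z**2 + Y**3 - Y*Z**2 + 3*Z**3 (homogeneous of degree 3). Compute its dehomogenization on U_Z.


f(x, y) = 3*x**3 + x**2*y - x**2 - x*y**2 + x*y + x + y**3 - y + 3

On U_Z we set Z = 1. Each monomial c·X^i·Y^j·Z^k in F becomes c·x^i·y^j·1^k = c·x^i·y^j.
Substituting Z = 1: F(X, Y, 1) = 3*x**3 + x**2*y - x**2 - x*y**2 + x*y + x + y**3 - y + 3.
Note: deg(f) ≤ deg(F) = 3; strict inequality happens when F is divisible by Z (lost terms).


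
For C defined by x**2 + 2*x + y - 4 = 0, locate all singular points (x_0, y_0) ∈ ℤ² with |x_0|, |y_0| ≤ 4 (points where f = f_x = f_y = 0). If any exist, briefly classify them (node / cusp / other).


No singular points in the scanned grid; C is smooth there.

Compute partial derivatives:
  f_x = 2*x + 2.
  f_y = 1.
f_y = 1 is a nonzero constant, so f_y never vanishes: no point (x, y) can satisfy f = f_x = f_y = 0. In particular no (x, y) ∈ {−4, ..., 4}² is singular; the curve is smooth.


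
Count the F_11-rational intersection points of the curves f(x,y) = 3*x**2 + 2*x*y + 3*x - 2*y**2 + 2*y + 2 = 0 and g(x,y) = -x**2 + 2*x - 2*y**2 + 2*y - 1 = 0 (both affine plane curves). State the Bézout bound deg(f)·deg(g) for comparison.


Common zeros: ∅; count = 0; Bézout bound = 4.

deg(f) = 2, deg(g) = 2, so Bézout bound = 4.
Scan x ∈ F_11. For each x, list the y ∈ F_11 with f(x, y) ≡ 0 and those with g(x, y) ≡ 0 (mod 11); the common zeros in that column are the intersection.
  x = 0: f ≡ 0 at y ∈ {4, 8}; g ≡ 0 at y ∈ ∅; common: ∅.
  x = 1: f ≡ 0 at y ∈ {5, 8}; g ≡ 0 at y ∈ {0, 1}; common: ∅.
  x = 2: f ≡ 0 at y ∈ {5, 9}; g ≡ 0 at y ∈ ∅; common: ∅.
  x = 3: f ≡ 0 at y ∈ {1, 3}; g ≡ 0 at y ∈ {5, 7}; common: ∅.
  x = 4: f ≡ 0 at y ∈ ∅; g ≡ 0 at y ∈ {4, 8}; common: ∅.
  x = 5: f ≡ 0 at y ∈ {3}; g ≡ 0 at y ∈ ∅; common: ∅.
  x = 6: f ≡ 0 at y ∈ ∅; g ≡ 0 at y ∈ ∅; common: ∅.
  x = 7: f ≡ 0 at y ∈ ∅; g ≡ 0 at y ∈ ∅; common: ∅.
  x = 8: f ≡ 0 at y ∈ {10}; g ≡ 0 at y ∈ ∅; common: ∅.
  x = 9: f ≡ 0 at y ∈ ∅; g ≡ 0 at y ∈ {4, 8}; common: ∅.
  x = 10: f ≡ 0 at y ∈ {1, 10}; g ≡ 0 at y ∈ {5, 7}; common: ∅.
Collecting: common zeros = ∅, so the count is 0.
Comparison with the Bézout bound: 0 ≤ 4 = deg(f)·deg(g), as expected for curves with no common component (the affine F_11-count falls short of the bound because intersections may lie at infinity, over extension fields, or carry multiplicity).


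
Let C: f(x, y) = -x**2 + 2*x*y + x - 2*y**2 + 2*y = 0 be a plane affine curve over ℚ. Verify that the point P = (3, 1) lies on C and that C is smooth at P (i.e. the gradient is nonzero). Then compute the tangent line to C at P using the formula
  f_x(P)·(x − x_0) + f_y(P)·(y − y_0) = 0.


Tangent line at P: -3*x + 4*y + 5 = 0.

Step 1: f(3, 1) = 0, so P lies on C.
Step 2: partial derivatives
  f_x(x, y) = -2*x + 2*y + 1, f_y(x, y) = 2*x - 4*y + 2.
  f_x(P) = -3, f_y(P) = 4 (gradient nonzero, so P is smooth).
Step 3: tangent line at P: -3·(x − 3) + 4·(y − 1) = 0.
Expanding: -3*x + 4*y + 5 = 0.


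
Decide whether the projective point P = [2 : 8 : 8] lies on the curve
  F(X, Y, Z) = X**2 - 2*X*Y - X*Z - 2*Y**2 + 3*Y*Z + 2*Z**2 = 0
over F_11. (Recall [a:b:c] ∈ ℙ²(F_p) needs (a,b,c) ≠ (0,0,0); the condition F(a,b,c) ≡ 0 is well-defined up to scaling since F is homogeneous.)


F(2,8,8) ≡ 5 (mod 11); P is NOT on the curve.

Evaluate F(2, 8, 8) term-by-term (mod 11).
  X**2 ↦ 1·4·1·1 = 4
  -2*X*Y ↦ -2·2·8·1 = -32
  -X*Z ↦ -1·2·1·8 = -16
  -2*Y**2 ↦ -2·1·64·1 = -128
  3*Y*Z ↦ 3·1·8·8 = 192
  2*Z**2 ↦ 2·1·1·64 = 128
Sum: F(2, 8, 8) = (4) + (-32) + (-16) + (-128) + (192) + (128) = 148.
Reducing mod 11: 148 ≡ 5 (mod 11).
Since F(a, b, c) ≡ 5 ≠ 0 (mod 11), P does NOT lie on the curve.


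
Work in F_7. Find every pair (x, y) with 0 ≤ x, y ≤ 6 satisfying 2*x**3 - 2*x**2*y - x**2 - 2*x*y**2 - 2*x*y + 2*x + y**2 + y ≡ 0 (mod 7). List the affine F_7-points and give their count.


Affine F_7-points: {(0, 0), (0, 6), (1, 2), (3, 3), (3, 5), (4, 2)}; count = 6.

For each of the 49 pairs (x, y) ∈ F_7², evaluate f(x, y) mod 7. Record the zeros.
  x = 0: [0↦0, 1↦2, 2↦6, 3↦5, 4↦6, 5↦2, 6↦0]  zeros at y ∈ {0, 6}
  x = 1: [0↦3, 1↦6, 2↦0, 3↦6, 4↦3, 5↦5, 6↦5]  zeros at y ∈ {2}
  x = 2: [0↦2, 1↦2, 2↦3, 3↦5, 4↦1, 5↦5, 6↦3]  zeros at y ∈ ∅
  x = 3: [0↦2, 1↦2, 2↦6, 3↦0, 4↦5, 5↦0, 6↦6]  zeros at y ∈ {3, 5}
  x = 4: [0↦1, 1↦4, 2↦0, 3↦3, 4↦6, 5↦2, 6↦5]  zeros at y ∈ {2}
  x = 5: [0↦4, 1↦6, 2↦4, 3↦5, 4↦2, 5↦2, 6↦5]  zeros at y ∈ ∅
  x = 6: [0↦2, 1↦6, 2↦2, 3↦4, 4↦5, 5↦5, 6↦4]  zeros at y ∈ ∅
Collecting zeros: affine points = {(0, 0), (0, 6), (1, 2), (3, 3), (3, 5), (4, 2)}.
Total count |C(F_7)_aff| = 6.


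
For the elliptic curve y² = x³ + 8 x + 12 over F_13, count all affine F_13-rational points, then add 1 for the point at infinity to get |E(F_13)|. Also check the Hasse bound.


Affine points = {(0, 5), (0, 8), (2, 6), (2, 7), (4, 2), (4, 11), (6, 4), (6, 9), (8, 4), (8, 9), (10, 0), (11, 1), (11, 12), (12, 4), (12, 9)}; affine count = 15; |E(F_13)| = 16.

Discriminant check: Δ ∝ 4a³ + 27b² = 4·8³ + 27·12² = 4·512 + 27·144 ≡ 8 (mod 13). Nonzero ⇒ E is nonsingular.
For each x ∈ F_13, compute rhs = x³ + 8·x + 12 mod 13, then count y ∈ F_13 with y² ≡ rhs.
  x = 0: rhs = 12, matching y values: 5, 8 (2 points).
  x = 1: rhs = 8, matching y values: none (0 points).
  x = 2: rhs = 10, matching y values: 6, 7 (2 points).
  x = 3: rhs = 11, matching y values: none (0 points).
  x = 4: rhs = 4, matching y values: 2, 11 (2 points).
  x = 5: rhs = 8, matching y values: none (0 points).
  x = 6: rhs = 3, matching y values: 4, 9 (2 points).
  x = 7: rhs = 8, matching y values: none (0 points).
  x = 8: rhs = 3, matching y values: 4, 9 (2 points).
  x = 9: rhs = 7, matching y values: none (0 points).
  x = 10: rhs = 0, matching y values: 0 (1 points).
  x = 11: rhs = 1, matching y values: 1, 12 (2 points).
  x = 12: rhs = 3, matching y values: 4, 9 (2 points).
Total affine count: 15.
Full point count |E(F_13)| = 15 + 1 = 16.
Hasse bound: |16 − (13+1)| = |2| = 2 ≤ 2√13 ≈ 7.2111 ✓.


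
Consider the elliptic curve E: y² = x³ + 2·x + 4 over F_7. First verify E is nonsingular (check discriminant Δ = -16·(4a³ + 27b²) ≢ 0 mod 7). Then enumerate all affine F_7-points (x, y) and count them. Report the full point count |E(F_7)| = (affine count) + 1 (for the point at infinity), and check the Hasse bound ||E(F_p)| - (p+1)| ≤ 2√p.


Affine points = {(0, 2), (0, 5), (1, 0), (2, 3), (2, 4), (3, 3), (3, 4), (6, 1), (6, 6)}; affine count = 9; |E(F_7)| = 10.

Discriminant check: Δ ∝ 4a³ + 27b² = 4·2³ + 27·4² = 4·8 + 27·16 ≡ 2 (mod 7). Nonzero ⇒ E is nonsingular.
For each x ∈ F_7, compute rhs = x³ + 2·x + 4 mod 7, then count y ∈ F_7 with y² ≡ rhs.
  x = 0: rhs = 4, matching y values: 2, 5 (2 points).
  x = 1: rhs = 0, matching y values: 0 (1 points).
  x = 2: rhs = 2, matching y values: 3, 4 (2 points).
  x = 3: rhs = 2, matching y values: 3, 4 (2 points).
  x = 4: rhs = 6, matching y values: none (0 points).
  x = 5: rhs = 6, matching y values: none (0 points).
  x = 6: rhs = 1, matching y values: 1, 6 (2 points).
Total affine count: 9.
Full point count |E(F_7)| = 9 + 1 = 10.
Hasse bound: |10 − (7+1)| = |2| = 2 ≤ 2√7 ≈ 5.2915 ✓.


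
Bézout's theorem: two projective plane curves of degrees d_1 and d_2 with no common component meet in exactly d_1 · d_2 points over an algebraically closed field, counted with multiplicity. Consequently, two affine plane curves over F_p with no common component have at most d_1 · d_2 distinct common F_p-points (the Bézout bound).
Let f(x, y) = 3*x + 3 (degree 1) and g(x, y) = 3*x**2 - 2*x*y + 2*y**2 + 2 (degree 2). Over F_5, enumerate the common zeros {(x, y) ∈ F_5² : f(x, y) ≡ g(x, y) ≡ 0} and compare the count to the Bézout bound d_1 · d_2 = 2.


Common zeros: {(4, 0), (4, 4)}; count = 2; Bézout bound = 2.

deg(f) = 1, deg(g) = 2, so Bézout bound = 2.
Scan x ∈ F_5. For each x, list the y ∈ F_5 with f(x, y) ≡ 0 and those with g(x, y) ≡ 0 (mod 5); the common zeros in that column are the intersection.
  x = 0: f ≡ 0 at y ∈ ∅; g ≡ 0 at y ∈ {2, 3}; common: ∅.
  x = 1: f ≡ 0 at y ∈ ∅; g ≡ 0 at y ∈ {0, 1}; common: ∅.
  x = 2: f ≡ 0 at y ∈ ∅; g ≡ 0 at y ∈ {3, 4}; common: ∅.
  x = 3: f ≡ 0 at y ∈ ∅; g ≡ 0 at y ∈ {1, 2}; common: ∅.
  x = 4: f ≡ 0 at y ∈ {0, 1, 2, 3, 4}; g ≡ 0 at y ∈ {0, 4}; common: {0, 4}.
Collecting: common zeros = {(4, 0), (4, 4)}, so the count is 2.
Comparison with the Bézout bound: 2 ≤ 2 = deg(f)·deg(g), as expected for curves with no common component (the bound is attained).


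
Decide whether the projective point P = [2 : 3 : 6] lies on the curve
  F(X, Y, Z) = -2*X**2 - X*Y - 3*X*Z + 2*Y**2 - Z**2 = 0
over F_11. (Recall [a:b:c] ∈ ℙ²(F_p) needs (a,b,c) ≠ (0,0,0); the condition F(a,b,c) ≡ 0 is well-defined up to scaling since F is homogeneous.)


F(2,3,6) ≡ 9 (mod 11); P is NOT on the curve.

Evaluate F(2, 3, 6) term-by-term (mod 11).
  -2*X**2 ↦ -2·4·1·1 = -8
  -X*Y ↦ -1·2·3·1 = -6
  -3*X*Z ↦ -3·2·1·6 = -36
  2*Y**2 ↦ 2·1·9·1 = 18
  -Z**2 ↦ -1·1·1·36 = -36
Sum: F(2, 3, 6) = (-8) + (-6) + (-36) + (18) + (-36) = -68.
Reducing mod 11: -68 ≡ 9 (mod 11).
Since F(a, b, c) ≡ 9 ≠ 0 (mod 11), P does NOT lie on the curve.


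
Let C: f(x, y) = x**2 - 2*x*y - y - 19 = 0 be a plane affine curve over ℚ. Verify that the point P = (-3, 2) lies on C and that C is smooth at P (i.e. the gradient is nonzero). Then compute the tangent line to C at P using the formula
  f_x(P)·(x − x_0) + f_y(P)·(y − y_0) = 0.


Tangent line at P: -10*x + 5*y - 40 = 0.

Step 1: f(-3, 2) = 0, so P lies on C.
Step 2: partial derivatives
  f_x(x, y) = 2*x - 2*y, f_y(x, y) = -2*x - 1.
  f_x(P) = -10, f_y(P) = 5 (gradient nonzero, so P is smooth).
Step 3: tangent line at P: -10·(x − -3) + 5·(y − 2) = 0.
Expanding: -10*x + 5*y - 40 = 0.


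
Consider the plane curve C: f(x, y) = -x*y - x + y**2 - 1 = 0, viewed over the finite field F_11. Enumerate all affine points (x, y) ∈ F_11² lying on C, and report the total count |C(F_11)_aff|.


Affine F_11-points: {(0, 1), (0, 10), (1, 2), (1, 10), (2, 3), (2, 10), (3, 4), (3, 10), (4, 5), (4, 10), (5, 6), (5, 10), (6, 7), (6, 10), (7, 8), (7, 10), (8, 9), (8, 10), (9, 10), (10, 0), (10, 10)}; count = 21.

For each of the 121 pairs (x, y) ∈ F_11², evaluate f(x, y) mod 11. Record the zeros.
  x = 0: [0↦10, 1↦0, 2↦3, 3↦8, 4↦4, 5↦2, 6↦2, 7↦4, 8↦8, 9↦3, 10↦0]  zeros at y ∈ {1, 10}
  x = 1: [0↦9, 1↦9, 2↦0, 3↦4, 4↦10, 5↦7, 6↦6, 7↦7, 8↦10, 9↦4, 10↦0]  zeros at y ∈ {2, 10}
  x = 2: [0↦8, 1↦7, 2↦8, 3↦0, 4↦5, 5↦1, 6↦10, 7↦10, 8↦1, 9↦5, 10↦0]  zeros at y ∈ {3, 10}
  x = 3: [0↦7, 1↦5, 2↦5, 3↦7, 4↦0, 5↦6, 6↦3, 7↦2, 8↦3, 9↦6, 10↦0]  zeros at y ∈ {4, 10}
  x = 4: [0↦6, 1↦3, 2↦2, 3↦3, 4↦6, 5↦0, 6↦7, 7↦5, 8↦5, 9↦7, 10↦0]  zeros at y ∈ {5, 10}
  x = 5: [0↦5, 1↦1, 2↦10, 3↦10, 4↦1, 5↦5, 6↦0, 7↦8, 8↦7, 9↦8, 10↦0]  zeros at y ∈ {6, 10}
  x = 6: [0↦4, 1↦10, 2↦7, 3↦6, 4↦7, 5↦10, 6↦4, 7↦0, 8↦9, 9↦9, 10↦0]  zeros at y ∈ {7, 10}
  x = 7: [0↦3, 1↦8, 2↦4, 3↦2, 4↦2, 5↦4, 6↦8, 7↦3, 8↦0, 9↦10, 10↦0]  zeros at y ∈ {8, 10}
  x = 8: [0↦2, 1↦6, 2↦1, 3↦9, 4↦8, 5↦9, 6↦1, 7↦6, 8↦2, 9↦0, 10↦0]  zeros at y ∈ {9, 10}
  x = 9: [0↦1, 1↦4, 2↦9, 3↦5, 4↦3, 5↦3, 6↦5, 7↦9, 8↦4, 9↦1, 10↦0]  zeros at y ∈ {10}
  x = 10: [0↦0, 1↦2, 2↦6, 3↦1, 4↦9, 5↦8, 6↦9, 7↦1, 8↦6, 9↦2, 10↦0]  zeros at y ∈ {0, 10}
Collecting zeros: affine points = {(0, 1), (0, 10), (1, 2), (1, 10), (2, 3), (2, 10), (3, 4), (3, 10), (4, 5), (4, 10), (5, 6), (5, 10), (6, 7), (6, 10), (7, 8), (7, 10), (8, 9), (8, 10), (9, 10), (10, 0), (10, 10)}.
Total count |C(F_11)_aff| = 21.


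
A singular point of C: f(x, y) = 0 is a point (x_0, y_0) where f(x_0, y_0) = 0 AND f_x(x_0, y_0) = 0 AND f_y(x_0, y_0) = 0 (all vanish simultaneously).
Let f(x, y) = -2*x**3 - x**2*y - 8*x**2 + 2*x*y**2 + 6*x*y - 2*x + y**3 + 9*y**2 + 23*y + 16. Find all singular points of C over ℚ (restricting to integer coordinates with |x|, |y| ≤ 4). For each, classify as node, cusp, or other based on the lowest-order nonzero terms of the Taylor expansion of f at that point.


Singular points: {(-1, -2)}; classification: cusp.

Compute partial derivatives:
  f_x = -6*x**2 - 2*x*y - 16*x + 2*y**2 + 6*y - 2.
  f_y = -x**2 + 4*x*y + 6*x + 3*y**2 + 18*y + 23.
Scan x_0 ∈ {−4, ..., 4}. For each x_0, f_y(x_0, y) is a polynomial in y; find its integer roots y ∈ {−4, ..., 4}, then test f_x and f at those candidates.
  x = -4: f_y(-4, y) = 3*y**2 + 2*y - 17; no integer root y with |y| ≤ 4.
  x = -3: f_y(-3, y) = 3*y**2 + 6*y - 4; no integer root y with |y| ≤ 4.
  x = -2: f_y(-2, y) = 3*y**2 + 10*y + 7; vanishes at y ∈ {-1}. (-2, -1): f_x = -2 ≠ 0.
  x = -1: f_y(-1, y) = 3*y**2 + 14*y + 16; vanishes at y ∈ {-2}. (-1, -2): f_x = 0, f = 0 — SINGULAR.
  x = 0: f_y(0, y) = 3*y**2 + 18*y + 23; no integer root y with |y| ≤ 4.
  x = 1: f_y(1, y) = 3*y**2 + 22*y + 28; no integer root y with |y| ≤ 4.
  x = 2: f_y(2, y) = 3*y**2 + 26*y + 31; no integer root y with |y| ≤ 4.
  x = 3: f_y(3, y) = 3*y**2 + 30*y + 32; no integer root y with |y| ≤ 4.
  x = 4: f_y(4, y) = 3*y**2 + 34*y + 31; vanishes at y ∈ {-1}. (4, -1): f_x = -158 ≠ 0.
Only singular point on the grid: (-1, -2).
Classify: substitute x = -1 + u, y = -2 + v and expand: f = -2*u**3 - u**2*v + 2*u*v**2 + v**3 + v**2.
No constant or linear terms (consistent with a singular point). Quadratic part: v**2. Cubic part: -2*u**3 - u**2*v + 2*u*v**2 + v**3.
The quadratic part v**2 is a perfect square, so there is a single (double) tangent line v = 0, i.e. y = -2. Restricting the cubic part to that line (v = 0) leaves -2*u**3 ≠ 0, so f is not divisible by v and the branch is v² ≈ 2*u**3 to lowest order — this is a cusp.
Classification: cusp.


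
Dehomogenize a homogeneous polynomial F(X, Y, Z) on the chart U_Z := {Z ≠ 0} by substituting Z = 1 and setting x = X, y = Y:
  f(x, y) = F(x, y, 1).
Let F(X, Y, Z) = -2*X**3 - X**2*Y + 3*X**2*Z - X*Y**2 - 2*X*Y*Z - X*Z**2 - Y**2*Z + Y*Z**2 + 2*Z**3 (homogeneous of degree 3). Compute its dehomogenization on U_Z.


f(x, y) = -2*x**3 - x**2*y + 3*x**2 - x*y**2 - 2*x*y - x - y**2 + y + 2

On U_Z we set Z = 1. Each monomial c·X^i·Y^j·Z^k in F becomes c·x^i·y^j·1^k = c·x^i·y^j.
Substituting Z = 1: F(X, Y, 1) = -2*x**3 - x**2*y + 3*x**2 - x*y**2 - 2*x*y - x - y**2 + y + 2.
Note: deg(f) ≤ deg(F) = 3; strict inequality happens when F is divisible by Z (lost terms).


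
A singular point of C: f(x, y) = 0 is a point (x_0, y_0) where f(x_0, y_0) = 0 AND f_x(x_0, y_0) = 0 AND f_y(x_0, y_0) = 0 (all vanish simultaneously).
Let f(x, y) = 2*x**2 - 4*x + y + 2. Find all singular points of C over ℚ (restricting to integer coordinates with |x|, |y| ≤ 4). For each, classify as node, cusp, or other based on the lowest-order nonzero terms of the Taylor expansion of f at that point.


No singular points in the scanned grid; C is smooth there.

Compute partial derivatives:
  f_x = 4*x - 4.
  f_y = 1.
f_y = 1 is a nonzero constant, so f_y never vanishes: no point (x, y) can satisfy f = f_x = f_y = 0. In particular no (x, y) ∈ {−4, ..., 4}² is singular; the curve is smooth.


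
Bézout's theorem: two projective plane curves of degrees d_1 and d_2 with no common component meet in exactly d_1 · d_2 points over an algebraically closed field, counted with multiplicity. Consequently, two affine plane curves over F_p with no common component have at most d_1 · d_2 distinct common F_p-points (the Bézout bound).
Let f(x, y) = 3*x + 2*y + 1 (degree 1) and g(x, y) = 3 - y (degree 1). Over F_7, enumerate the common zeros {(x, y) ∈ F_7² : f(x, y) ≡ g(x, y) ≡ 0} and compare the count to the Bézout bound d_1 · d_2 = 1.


Common zeros: {(0, 3)}; count = 1; Bézout bound = 1.

deg(f) = 1, deg(g) = 1, so Bézout bound = 1.
Scan x ∈ F_7. For each x, list the y ∈ F_7 with f(x, y) ≡ 0 and those with g(x, y) ≡ 0 (mod 7); the common zeros in that column are the intersection.
  x = 0: f ≡ 0 at y ∈ {3}; g ≡ 0 at y ∈ {3}; common: {3}.
  x = 1: f ≡ 0 at y ∈ {5}; g ≡ 0 at y ∈ {3}; common: ∅.
  x = 2: f ≡ 0 at y ∈ {0}; g ≡ 0 at y ∈ {3}; common: ∅.
  x = 3: f ≡ 0 at y ∈ {2}; g ≡ 0 at y ∈ {3}; common: ∅.
  x = 4: f ≡ 0 at y ∈ {4}; g ≡ 0 at y ∈ {3}; common: ∅.
  x = 5: f ≡ 0 at y ∈ {6}; g ≡ 0 at y ∈ {3}; common: ∅.
  x = 6: f ≡ 0 at y ∈ {1}; g ≡ 0 at y ∈ {3}; common: ∅.
Collecting: common zeros = {(0, 3)}, so the count is 1.
Comparison with the Bézout bound: 1 ≤ 1 = deg(f)·deg(g), as expected for curves with no common component (the bound is attained).


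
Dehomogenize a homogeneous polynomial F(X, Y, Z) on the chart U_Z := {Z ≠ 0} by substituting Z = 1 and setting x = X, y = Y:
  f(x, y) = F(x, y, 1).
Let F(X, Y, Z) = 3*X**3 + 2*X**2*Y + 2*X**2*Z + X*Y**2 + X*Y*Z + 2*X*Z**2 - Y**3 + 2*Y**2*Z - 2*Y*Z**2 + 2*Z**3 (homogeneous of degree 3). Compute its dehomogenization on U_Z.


f(x, y) = 3*x**3 + 2*x**2*y + 2*x**2 + x*y**2 + x*y + 2*x - y**3 + 2*y**2 - 2*y + 2

On U_Z we set Z = 1. Each monomial c·X^i·Y^j·Z^k in F becomes c·x^i·y^j·1^k = c·x^i·y^j.
Substituting Z = 1: F(X, Y, 1) = 3*x**3 + 2*x**2*y + 2*x**2 + x*y**2 + x*y + 2*x - y**3 + 2*y**2 - 2*y + 2.
Note: deg(f) ≤ deg(F) = 3; strict inequality happens when F is divisible by Z (lost terms).


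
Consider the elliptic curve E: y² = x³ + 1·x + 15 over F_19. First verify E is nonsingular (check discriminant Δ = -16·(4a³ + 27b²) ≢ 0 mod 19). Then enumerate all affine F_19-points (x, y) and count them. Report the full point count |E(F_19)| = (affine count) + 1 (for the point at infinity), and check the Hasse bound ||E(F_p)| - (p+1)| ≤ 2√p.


Affine points = {(1, 6), (1, 13), (2, 5), (2, 14), (3, 8), (3, 11), (4, 8), (4, 11), (6, 3), (6, 16), (7, 2), (7, 17), (12, 8), (12, 11), (15, 2), (15, 17), (16, 2), (16, 17), (17, 9), (17, 10)}; affine count = 20; |E(F_19)| = 21.

Discriminant check: Δ ∝ 4a³ + 27b² = 4·1³ + 27·15² = 4·1 + 27·225 ≡ 18 (mod 19). Nonzero ⇒ E is nonsingular.
For each x ∈ F_19, compute rhs = x³ + 1·x + 15 mod 19, then count y ∈ F_19 with y² ≡ rhs.
  x = 0: rhs = 15, matching y values: none (0 points).
  x = 1: rhs = 17, matching y values: 6, 13 (2 points).
  x = 2: rhs = 6, matching y values: 5, 14 (2 points).
  x = 3: rhs = 7, matching y values: 8, 11 (2 points).
  x = 4: rhs = 7, matching y values: 8, 11 (2 points).
  x = 5: rhs = 12, matching y values: none (0 points).
  x = 6: rhs = 9, matching y values: 3, 16 (2 points).
  x = 7: rhs = 4, matching y values: 2, 17 (2 points).
  x = 8: rhs = 3, matching y values: none (0 points).
  x = 9: rhs = 12, matching y values: none (0 points).
  x = 10: rhs = 18, matching y values: none (0 points).
  x = 11: rhs = 8, matching y values: none (0 points).
  x = 12: rhs = 7, matching y values: 8, 11 (2 points).
  x = 13: rhs = 2, matching y values: none (0 points).
  x = 14: rhs = 18, matching y values: none (0 points).
  x = 15: rhs = 4, matching y values: 2, 17 (2 points).
  x = 16: rhs = 4, matching y values: 2, 17 (2 points).
  x = 17: rhs = 5, matching y values: 9, 10 (2 points).
  x = 18: rhs = 13, matching y values: none (0 points).
Total affine count: 20.
Full point count |E(F_19)| = 20 + 1 = 21.
Hasse bound: |21 − (19+1)| = |1| = 1 ≤ 2√19 ≈ 8.7178 ✓.


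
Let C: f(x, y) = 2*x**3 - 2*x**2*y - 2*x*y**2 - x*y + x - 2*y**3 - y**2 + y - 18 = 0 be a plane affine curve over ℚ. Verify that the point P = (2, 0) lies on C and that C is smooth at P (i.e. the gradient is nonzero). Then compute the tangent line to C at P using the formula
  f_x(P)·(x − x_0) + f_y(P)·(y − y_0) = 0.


Tangent line at P: 25*x - 9*y - 50 = 0.

Step 1: f(2, 0) = 0, so P lies on C.
Step 2: partial derivatives
  f_x(x, y) = 6*x**2 - 4*x*y - 2*y**2 - y + 1, f_y(x, y) = -2*x**2 - 4*x*y - x - 6*y**2 - 2*y + 1.
  f_x(P) = 25, f_y(P) = -9 (gradient nonzero, so P is smooth).
Step 3: tangent line at P: 25·(x − 2) + -9·(y − 0) = 0.
Expanding: 25*x - 9*y - 50 = 0.


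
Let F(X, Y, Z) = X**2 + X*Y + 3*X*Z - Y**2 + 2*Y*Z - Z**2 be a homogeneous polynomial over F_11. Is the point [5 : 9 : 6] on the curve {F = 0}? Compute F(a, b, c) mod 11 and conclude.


F(5,9,6) ≡ 8 (mod 11); P is NOT on the curve.

Evaluate F(5, 9, 6) term-by-term (mod 11).
  X**2 ↦ 1·25·1·1 = 25
  X*Y ↦ 1·5·9·1 = 45
  3*X*Z ↦ 3·5·1·6 = 90
  -Y**2 ↦ -1·1·81·1 = -81
  2*Y*Z ↦ 2·1·9·6 = 108
  -Z**2 ↦ -1·1·1·36 = -36
Sum: F(5, 9, 6) = (25) + (45) + (90) + (-81) + (108) + (-36) = 151.
Reducing mod 11: 151 ≡ 8 (mod 11).
Since F(a, b, c) ≡ 8 ≠ 0 (mod 11), P does NOT lie on the curve.


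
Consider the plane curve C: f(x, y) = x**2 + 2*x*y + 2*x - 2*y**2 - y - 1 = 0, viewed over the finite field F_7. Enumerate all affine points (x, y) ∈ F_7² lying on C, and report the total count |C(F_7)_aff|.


Affine F_7-points: {(0, 5), (2, 0), (2, 5), (3, 0), (3, 6), (4, 1), (4, 6), (6, 1)}; count = 8.

For each of the 49 pairs (x, y) ∈ F_7², evaluate f(x, y) mod 7. Record the zeros.
  x = 0: [0↦6, 1↦3, 2↦3, 3↦6, 4↦5, 5↦0, 6↦5]  zeros at y ∈ {5}
  x = 1: [0↦2, 1↦1, 2↦3, 3↦1, 4↦2, 5↦6, 6↦6]  zeros at y ∈ ∅
  x = 2: [0↦0, 1↦1, 2↦5, 3↦5, 4↦1, 5↦0, 6↦2]  zeros at y ∈ {0, 5}
  x = 3: [0↦0, 1↦3, 2↦2, 3↦4, 4↦2, 5↦3, 6↦0]  zeros at y ∈ {0, 6}
  x = 4: [0↦2, 1↦0, 2↦1, 3↦5, 4↦5, 5↦1, 6↦0]  zeros at y ∈ {1, 6}
  x = 5: [0↦6, 1↦6, 2↦2, 3↦1, 4↦3, 5↦1, 6↦2]  zeros at y ∈ ∅
  x = 6: [0↦5, 1↦0, 2↦5, 3↦6, 4↦3, 5↦3, 6↦6]  zeros at y ∈ {1}
Collecting zeros: affine points = {(0, 5), (2, 0), (2, 5), (3, 0), (3, 6), (4, 1), (4, 6), (6, 1)}.
Total count |C(F_7)_aff| = 8.


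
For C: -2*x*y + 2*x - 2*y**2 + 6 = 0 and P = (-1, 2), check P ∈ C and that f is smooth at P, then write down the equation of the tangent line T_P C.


Tangent line at P: -2*x - 6*y + 10 = 0.

Step 1: f(-1, 2) = 0, so P lies on C.
Step 2: partial derivatives
  f_x(x, y) = 2 - 2*y, f_y(x, y) = -2*x - 4*y.
  f_x(P) = -2, f_y(P) = -6 (gradient nonzero, so P is smooth).
Step 3: tangent line at P: -2·(x − -1) + -6·(y − 2) = 0.
Expanding: -2*x - 6*y + 10 = 0.


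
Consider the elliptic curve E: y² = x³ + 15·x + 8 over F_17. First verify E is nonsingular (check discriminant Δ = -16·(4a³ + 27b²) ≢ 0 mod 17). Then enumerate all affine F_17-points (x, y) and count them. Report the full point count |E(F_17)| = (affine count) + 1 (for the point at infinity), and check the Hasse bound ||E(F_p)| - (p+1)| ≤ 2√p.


Affine points = {(0, 5), (0, 12), (4, 8), (4, 9), (5, 2), (5, 15), (6, 5), (6, 12), (10, 6), (10, 11), (11, 5), (11, 12), (14, 2), (14, 15), (15, 2), (15, 15), (16, 3), (16, 14)}; affine count = 18; |E(F_17)| = 19.

Discriminant check: Δ ∝ 4a³ + 27b² = 4·15³ + 27·8² = 4·3375 + 27·64 ≡ 13 (mod 17). Nonzero ⇒ E is nonsingular.
For each x ∈ F_17, compute rhs = x³ + 15·x + 8 mod 17, then count y ∈ F_17 with y² ≡ rhs.
  x = 0: rhs = 8, matching y values: 5, 12 (2 points).
  x = 1: rhs = 7, matching y values: none (0 points).
  x = 2: rhs = 12, matching y values: none (0 points).
  x = 3: rhs = 12, matching y values: none (0 points).
  x = 4: rhs = 13, matching y values: 8, 9 (2 points).
  x = 5: rhs = 4, matching y values: 2, 15 (2 points).
  x = 6: rhs = 8, matching y values: 5, 12 (2 points).
  x = 7: rhs = 14, matching y values: none (0 points).
  x = 8: rhs = 11, matching y values: none (0 points).
  x = 9: rhs = 5, matching y values: none (0 points).
  x = 10: rhs = 2, matching y values: 6, 11 (2 points).
  x = 11: rhs = 8, matching y values: 5, 12 (2 points).
  x = 12: rhs = 12, matching y values: none (0 points).
  x = 13: rhs = 3, matching y values: none (0 points).
  x = 14: rhs = 4, matching y values: 2, 15 (2 points).
  x = 15: rhs = 4, matching y values: 2, 15 (2 points).
  x = 16: rhs = 9, matching y values: 3, 14 (2 points).
Total affine count: 18.
Full point count |E(F_17)| = 18 + 1 = 19.
Hasse bound: |19 − (17+1)| = |1| = 1 ≤ 2√17 ≈ 8.2462 ✓.
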